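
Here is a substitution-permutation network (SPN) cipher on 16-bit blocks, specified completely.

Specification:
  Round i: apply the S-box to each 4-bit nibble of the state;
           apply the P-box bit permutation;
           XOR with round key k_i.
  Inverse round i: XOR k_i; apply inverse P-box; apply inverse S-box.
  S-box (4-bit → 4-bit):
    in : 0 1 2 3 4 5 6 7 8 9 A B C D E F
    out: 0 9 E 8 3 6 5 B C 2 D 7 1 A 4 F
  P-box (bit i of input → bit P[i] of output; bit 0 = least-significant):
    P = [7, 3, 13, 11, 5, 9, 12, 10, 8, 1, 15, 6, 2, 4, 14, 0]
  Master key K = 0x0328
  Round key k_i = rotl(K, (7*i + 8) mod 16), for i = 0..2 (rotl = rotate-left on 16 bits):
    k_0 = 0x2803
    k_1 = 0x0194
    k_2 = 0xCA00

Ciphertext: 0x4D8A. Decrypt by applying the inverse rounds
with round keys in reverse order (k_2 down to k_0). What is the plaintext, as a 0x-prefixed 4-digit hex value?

s_0 = ciphertext = 0x4D8A
s_1 = InvRound(s_0, k_2) = 0x0BD4
s_2 = InvRound(s_1, k_1) = 0x0393
s_3 = InvRound(s_2, k_0) = 0x9C9A

0x9C9A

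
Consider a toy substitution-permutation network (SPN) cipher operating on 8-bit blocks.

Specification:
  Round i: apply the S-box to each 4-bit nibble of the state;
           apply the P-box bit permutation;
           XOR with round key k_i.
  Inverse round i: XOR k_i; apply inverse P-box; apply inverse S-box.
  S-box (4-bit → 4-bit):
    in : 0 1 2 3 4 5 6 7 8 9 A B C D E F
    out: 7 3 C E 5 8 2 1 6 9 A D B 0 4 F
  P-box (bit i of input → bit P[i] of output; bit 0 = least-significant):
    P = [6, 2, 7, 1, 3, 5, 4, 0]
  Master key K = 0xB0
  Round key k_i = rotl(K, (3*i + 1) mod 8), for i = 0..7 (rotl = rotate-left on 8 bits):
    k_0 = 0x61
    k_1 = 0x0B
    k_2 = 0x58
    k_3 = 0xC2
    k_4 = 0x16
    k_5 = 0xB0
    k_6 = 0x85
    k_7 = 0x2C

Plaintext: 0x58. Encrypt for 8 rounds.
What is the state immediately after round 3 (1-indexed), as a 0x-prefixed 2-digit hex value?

0x9A

s_0 = plaintext = 0x58
s_1 = Round(s_0, k_0) = 0xE4
s_2 = Round(s_1, k_1) = 0xDB
s_3 = Round(s_2, k_2) = 0x9A
s_4 = Round(s_3, k_3) = 0xCD
s_5 = Round(s_4, k_4) = 0x3F
s_6 = Round(s_5, k_5) = 0x47
s_7 = Round(s_6, k_6) = 0xDD
s_8 = Round(s_7, k_7) = 0x2C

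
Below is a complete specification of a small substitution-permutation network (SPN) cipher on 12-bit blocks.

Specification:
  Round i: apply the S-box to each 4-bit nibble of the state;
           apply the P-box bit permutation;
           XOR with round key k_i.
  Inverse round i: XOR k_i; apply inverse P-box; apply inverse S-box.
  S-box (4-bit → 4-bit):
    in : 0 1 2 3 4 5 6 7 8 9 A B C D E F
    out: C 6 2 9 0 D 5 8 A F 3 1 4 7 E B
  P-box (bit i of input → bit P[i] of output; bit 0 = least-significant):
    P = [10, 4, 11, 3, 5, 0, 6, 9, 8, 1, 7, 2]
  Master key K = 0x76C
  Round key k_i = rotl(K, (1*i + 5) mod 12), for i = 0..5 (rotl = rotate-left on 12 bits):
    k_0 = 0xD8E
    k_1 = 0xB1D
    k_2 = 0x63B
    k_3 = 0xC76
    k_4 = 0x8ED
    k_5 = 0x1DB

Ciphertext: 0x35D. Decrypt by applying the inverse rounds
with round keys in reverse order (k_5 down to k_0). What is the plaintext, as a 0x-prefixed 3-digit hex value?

s_0 = ciphertext = 0x35D
s_1 = InvRound(s_0, k_5) = 0xE74
s_2 = InvRound(s_1, k_4) = 0xC8F
s_3 = InvRound(s_2, k_3) = 0xCD8
s_4 = InvRound(s_3, k_2) = 0x19C
s_5 = InvRound(s_4, k_1) = 0xC8C
s_6 = InvRound(s_5, k_0) = 0xA44

0xA44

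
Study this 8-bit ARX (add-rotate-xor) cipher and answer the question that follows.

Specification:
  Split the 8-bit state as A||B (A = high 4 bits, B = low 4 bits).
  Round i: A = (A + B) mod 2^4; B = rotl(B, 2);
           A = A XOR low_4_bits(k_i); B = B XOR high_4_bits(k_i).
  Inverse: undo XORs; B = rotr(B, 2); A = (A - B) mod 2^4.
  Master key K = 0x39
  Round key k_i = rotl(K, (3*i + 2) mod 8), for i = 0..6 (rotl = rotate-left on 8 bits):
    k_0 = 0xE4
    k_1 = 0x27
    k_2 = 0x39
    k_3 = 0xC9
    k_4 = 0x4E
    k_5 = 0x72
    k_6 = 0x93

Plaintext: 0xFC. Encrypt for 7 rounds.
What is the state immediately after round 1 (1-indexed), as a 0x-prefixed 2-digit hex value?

0xFD

s_0 = plaintext = 0xFC
s_1 = Round(s_0, k_0) = 0xFD
s_2 = Round(s_1, k_1) = 0xB5
s_3 = Round(s_2, k_2) = 0x96
s_4 = Round(s_3, k_3) = 0x65
s_5 = Round(s_4, k_4) = 0x51
s_6 = Round(s_5, k_5) = 0x43
s_7 = Round(s_6, k_6) = 0x45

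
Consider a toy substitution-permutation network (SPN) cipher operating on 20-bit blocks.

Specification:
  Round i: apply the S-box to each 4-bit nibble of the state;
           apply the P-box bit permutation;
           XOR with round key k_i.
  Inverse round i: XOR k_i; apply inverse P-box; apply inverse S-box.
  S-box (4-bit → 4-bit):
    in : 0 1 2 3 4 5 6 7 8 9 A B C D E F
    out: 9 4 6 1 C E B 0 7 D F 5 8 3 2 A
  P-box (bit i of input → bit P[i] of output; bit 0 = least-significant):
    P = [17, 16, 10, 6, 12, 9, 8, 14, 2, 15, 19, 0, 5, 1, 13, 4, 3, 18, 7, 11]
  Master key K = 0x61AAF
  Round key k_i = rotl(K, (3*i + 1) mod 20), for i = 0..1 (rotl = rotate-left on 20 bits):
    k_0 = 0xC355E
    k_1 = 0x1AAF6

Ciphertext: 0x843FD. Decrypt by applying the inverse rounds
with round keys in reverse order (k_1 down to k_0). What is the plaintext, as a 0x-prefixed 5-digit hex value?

0xEC137

s_0 = ciphertext = 0x843FD
s_1 = InvRound(s_0, k_1) = 0x0254E
s_2 = InvRound(s_1, k_0) = 0xEC137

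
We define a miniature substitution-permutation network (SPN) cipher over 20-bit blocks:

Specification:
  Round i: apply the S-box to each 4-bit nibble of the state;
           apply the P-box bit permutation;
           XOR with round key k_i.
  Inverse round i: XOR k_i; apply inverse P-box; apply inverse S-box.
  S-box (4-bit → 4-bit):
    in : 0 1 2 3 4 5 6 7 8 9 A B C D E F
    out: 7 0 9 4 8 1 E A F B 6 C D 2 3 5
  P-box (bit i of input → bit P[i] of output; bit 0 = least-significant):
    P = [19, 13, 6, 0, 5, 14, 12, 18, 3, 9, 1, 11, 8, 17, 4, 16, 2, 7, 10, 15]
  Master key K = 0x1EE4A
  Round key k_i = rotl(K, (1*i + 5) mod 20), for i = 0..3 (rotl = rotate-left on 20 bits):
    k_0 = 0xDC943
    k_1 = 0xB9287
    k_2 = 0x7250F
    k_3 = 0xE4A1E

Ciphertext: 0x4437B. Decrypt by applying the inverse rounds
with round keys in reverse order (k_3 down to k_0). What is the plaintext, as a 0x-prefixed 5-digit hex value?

0x0629F

s_0 = ciphertext = 0x4437B
s_1 = InvRound(s_0, k_3) = 0x5E45C
s_2 = InvRound(s_1, k_2) = 0x403DB
s_3 = InvRound(s_2, k_1) = 0x285BF
s_4 = InvRound(s_3, k_0) = 0x0629F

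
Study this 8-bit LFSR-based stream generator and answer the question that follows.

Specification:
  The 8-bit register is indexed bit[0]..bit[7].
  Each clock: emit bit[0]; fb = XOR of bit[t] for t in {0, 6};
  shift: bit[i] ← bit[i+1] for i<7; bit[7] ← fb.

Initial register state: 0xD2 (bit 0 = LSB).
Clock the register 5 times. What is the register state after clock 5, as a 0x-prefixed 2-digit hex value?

0x2E

reg_0 = 0xD2
clock 1: out=0, reg = 0xE9
clock 2: out=1, reg = 0x74
clock 3: out=0, reg = 0xBA
clock 4: out=0, reg = 0x5D
clock 5: out=1, reg = 0x2E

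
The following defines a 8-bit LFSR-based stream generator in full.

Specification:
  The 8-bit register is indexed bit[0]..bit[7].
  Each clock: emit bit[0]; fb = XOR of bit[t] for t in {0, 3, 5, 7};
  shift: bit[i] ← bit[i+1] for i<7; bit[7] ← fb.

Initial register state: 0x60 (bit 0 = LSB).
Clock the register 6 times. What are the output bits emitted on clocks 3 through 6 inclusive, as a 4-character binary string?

0001

reg_0 = 0x60
clock 1: out=0, reg = 0xB0
clock 2: out=0, reg = 0x58
clock 3: out=0, reg = 0xAC
clock 4: out=0, reg = 0xD6
clock 5: out=0, reg = 0xEB
clock 6: out=1, reg = 0x75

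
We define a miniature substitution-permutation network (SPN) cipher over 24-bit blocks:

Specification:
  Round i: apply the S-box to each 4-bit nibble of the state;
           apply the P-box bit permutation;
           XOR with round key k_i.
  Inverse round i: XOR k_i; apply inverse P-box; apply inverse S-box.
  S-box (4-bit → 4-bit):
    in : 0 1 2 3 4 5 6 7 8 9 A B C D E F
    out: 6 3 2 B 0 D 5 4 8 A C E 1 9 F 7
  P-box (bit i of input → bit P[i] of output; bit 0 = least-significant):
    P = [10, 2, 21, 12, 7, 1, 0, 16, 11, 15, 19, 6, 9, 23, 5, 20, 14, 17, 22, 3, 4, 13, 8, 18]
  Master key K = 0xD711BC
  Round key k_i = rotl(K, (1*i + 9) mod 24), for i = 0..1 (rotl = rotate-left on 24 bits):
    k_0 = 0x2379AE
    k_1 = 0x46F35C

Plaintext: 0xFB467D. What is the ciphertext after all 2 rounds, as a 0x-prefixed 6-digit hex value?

s_0 = plaintext = 0xFB467D
s_1 = Round(s_0, k_0) = 0x6944B7
s_2 = Round(s_1, k_1) = 0x65F247

0x65F247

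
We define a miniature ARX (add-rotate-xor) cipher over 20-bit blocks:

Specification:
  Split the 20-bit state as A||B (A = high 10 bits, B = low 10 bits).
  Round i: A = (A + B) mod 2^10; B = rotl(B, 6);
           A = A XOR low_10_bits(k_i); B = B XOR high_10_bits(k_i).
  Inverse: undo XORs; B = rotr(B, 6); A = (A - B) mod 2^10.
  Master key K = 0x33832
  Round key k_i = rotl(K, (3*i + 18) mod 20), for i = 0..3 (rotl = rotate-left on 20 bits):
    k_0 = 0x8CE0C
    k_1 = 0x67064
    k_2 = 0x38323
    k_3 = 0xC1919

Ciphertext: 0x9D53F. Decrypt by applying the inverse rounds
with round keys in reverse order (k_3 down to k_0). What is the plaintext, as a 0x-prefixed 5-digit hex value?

0xCFABC

s_0 = ciphertext = 0x9D53F
s_1 = InvRound(s_0, k_3) = 0xF5398
s_2 = InvRound(s_1, k_2) = 0x5AB8D
s_3 = InvRound(s_2, k_1) = 0xFD918
s_4 = InvRound(s_3, k_0) = 0xCFABC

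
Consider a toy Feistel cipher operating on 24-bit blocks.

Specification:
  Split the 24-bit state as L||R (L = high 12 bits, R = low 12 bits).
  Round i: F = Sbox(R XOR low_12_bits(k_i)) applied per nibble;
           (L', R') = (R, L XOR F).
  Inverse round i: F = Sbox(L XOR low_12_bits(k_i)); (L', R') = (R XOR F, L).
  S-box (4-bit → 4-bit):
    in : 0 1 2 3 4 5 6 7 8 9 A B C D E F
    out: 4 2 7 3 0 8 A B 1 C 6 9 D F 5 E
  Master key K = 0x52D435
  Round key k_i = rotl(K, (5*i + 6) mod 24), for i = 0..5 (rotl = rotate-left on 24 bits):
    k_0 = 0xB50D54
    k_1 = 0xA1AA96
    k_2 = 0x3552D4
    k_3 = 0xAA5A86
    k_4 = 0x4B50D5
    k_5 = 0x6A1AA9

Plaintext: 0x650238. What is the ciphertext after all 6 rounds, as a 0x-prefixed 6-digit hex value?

s_0 = plaintext = 0x650238
s_1 = Round(s_0, k_0) = 0x2388FD
s_2 = Round(s_1, k_1) = 0x8FD591
s_3 = Round(s_2, k_2) = 0x5913F5
s_4 = Round(s_3, k_3) = 0x3F5922
s_5 = Round(s_4, k_4) = 0x922F1E
s_6 = Round(s_5, k_5) = 0xF1E1B9

0xF1E1B9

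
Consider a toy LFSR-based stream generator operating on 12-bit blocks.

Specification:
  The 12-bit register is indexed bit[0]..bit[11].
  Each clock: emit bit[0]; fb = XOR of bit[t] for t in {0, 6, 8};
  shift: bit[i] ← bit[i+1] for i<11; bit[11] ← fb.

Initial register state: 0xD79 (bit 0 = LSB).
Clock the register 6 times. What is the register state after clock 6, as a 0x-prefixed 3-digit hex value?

0x475

reg_0 = 0xD79
clock 1: out=1, reg = 0xEBC
clock 2: out=0, reg = 0x75E
clock 3: out=0, reg = 0x3AF
clock 4: out=1, reg = 0x1D7
clock 5: out=1, reg = 0x8EB
clock 6: out=1, reg = 0x475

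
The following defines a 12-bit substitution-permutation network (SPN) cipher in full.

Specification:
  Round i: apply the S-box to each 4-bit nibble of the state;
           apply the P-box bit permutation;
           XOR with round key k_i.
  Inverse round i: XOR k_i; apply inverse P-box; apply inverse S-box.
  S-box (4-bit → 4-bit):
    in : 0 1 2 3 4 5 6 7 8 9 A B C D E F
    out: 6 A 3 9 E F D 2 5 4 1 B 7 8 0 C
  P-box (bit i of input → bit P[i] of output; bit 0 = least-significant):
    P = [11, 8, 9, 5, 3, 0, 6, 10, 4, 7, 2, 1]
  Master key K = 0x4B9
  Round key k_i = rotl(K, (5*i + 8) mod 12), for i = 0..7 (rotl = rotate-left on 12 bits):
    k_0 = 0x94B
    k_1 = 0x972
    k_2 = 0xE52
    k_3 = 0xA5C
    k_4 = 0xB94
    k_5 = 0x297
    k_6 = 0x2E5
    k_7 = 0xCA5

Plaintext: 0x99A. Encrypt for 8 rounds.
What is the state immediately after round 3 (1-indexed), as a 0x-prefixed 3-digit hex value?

s_0 = plaintext = 0x99A
s_1 = Round(s_0, k_0) = 0x10F
s_2 = Round(s_1, k_1) = 0xB91
s_3 = Round(s_2, k_2) = 0xFA0
s_4 = Round(s_3, k_3) = 0x952
s_5 = Round(s_4, k_4) = 0x6D9
s_6 = Round(s_5, k_5) = 0x481
s_7 = Round(s_6, k_6) = 0x30B
s_8 = Round(s_7, k_7) = 0x5D6

0xFA0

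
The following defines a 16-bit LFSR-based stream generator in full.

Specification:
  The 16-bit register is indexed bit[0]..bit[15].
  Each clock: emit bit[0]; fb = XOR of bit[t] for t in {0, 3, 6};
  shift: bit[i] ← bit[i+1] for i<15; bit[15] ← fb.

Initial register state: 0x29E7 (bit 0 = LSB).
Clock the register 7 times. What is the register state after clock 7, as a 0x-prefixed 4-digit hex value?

reg_0 = 0x29E7
clock 1: out=1, reg = 0x14F3
clock 2: out=1, reg = 0x0A79
clock 3: out=1, reg = 0x853C
clock 4: out=0, reg = 0xC29E
clock 5: out=0, reg = 0xE14F
clock 6: out=1, reg = 0xF0A7
clock 7: out=1, reg = 0xF853

0xF853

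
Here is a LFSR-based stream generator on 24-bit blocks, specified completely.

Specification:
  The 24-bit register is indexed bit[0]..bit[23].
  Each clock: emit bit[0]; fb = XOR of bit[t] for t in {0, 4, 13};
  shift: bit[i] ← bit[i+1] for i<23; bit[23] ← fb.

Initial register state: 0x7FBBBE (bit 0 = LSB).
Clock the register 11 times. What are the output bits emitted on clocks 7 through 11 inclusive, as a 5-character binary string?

01110

reg_0 = 0x7FBBBE
clock 1: out=0, reg = 0x3FDDDF
clock 2: out=1, reg = 0x1FEEEF
clock 3: out=1, reg = 0x0FF777
clock 4: out=1, reg = 0x87FBBB
clock 5: out=1, reg = 0xC3FDDD
clock 6: out=1, reg = 0xE1FEEE
clock 7: out=0, reg = 0xF0FF77
clock 8: out=1, reg = 0xF87FBB
clock 9: out=1, reg = 0xFC3FDD
clock 10: out=1, reg = 0xFE1FEE
clock 11: out=0, reg = 0x7F0FF7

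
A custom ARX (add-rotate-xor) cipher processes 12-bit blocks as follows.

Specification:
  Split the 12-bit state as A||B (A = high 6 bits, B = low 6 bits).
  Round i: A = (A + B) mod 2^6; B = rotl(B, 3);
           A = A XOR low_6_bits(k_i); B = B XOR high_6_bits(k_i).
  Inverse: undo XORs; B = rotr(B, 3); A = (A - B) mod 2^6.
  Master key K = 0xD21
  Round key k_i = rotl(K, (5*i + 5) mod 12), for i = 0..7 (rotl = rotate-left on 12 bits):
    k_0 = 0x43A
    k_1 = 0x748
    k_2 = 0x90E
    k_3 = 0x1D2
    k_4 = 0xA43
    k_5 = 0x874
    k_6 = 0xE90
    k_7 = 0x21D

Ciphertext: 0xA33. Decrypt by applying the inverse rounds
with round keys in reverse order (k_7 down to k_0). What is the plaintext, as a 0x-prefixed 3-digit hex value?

s_0 = ciphertext = 0xA33
s_1 = InvRound(s_0, k_7) = 0x59F
s_2 = InvRound(s_1, k_6) = 0x6AC
s_3 = InvRound(s_2, k_5) = 0x169
s_4 = InvRound(s_3, k_4) = 0x180
s_5 = InvRound(s_4, k_3) = 0x738
s_6 = InvRound(s_5, k_2) = 0xBE3
s_7 = InvRound(s_6, k_1) = 0xC37
s_8 = InvRound(s_7, k_0) = 0x3BC

0x3BC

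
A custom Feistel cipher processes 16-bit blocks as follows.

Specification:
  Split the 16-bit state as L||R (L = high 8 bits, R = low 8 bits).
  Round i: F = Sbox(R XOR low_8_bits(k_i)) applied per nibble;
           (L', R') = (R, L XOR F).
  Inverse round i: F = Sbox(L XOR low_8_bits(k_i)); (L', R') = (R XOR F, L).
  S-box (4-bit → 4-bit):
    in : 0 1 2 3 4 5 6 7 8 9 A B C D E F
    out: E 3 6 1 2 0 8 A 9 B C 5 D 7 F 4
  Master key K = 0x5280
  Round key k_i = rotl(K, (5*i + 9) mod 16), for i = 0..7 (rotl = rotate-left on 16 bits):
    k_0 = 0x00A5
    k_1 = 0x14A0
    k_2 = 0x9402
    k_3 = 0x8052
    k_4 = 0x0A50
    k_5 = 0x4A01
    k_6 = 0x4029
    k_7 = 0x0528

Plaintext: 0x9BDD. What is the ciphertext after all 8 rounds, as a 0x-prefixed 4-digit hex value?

s_0 = plaintext = 0x9BDD
s_1 = Round(s_0, k_0) = 0xDD32
s_2 = Round(s_1, k_1) = 0x326B
s_3 = Round(s_2, k_2) = 0x6BB9
s_4 = Round(s_3, k_3) = 0xB99E
s_5 = Round(s_4, k_4) = 0x9E66
s_6 = Round(s_5, k_5) = 0x6614
s_7 = Round(s_6, k_6) = 0x1471
s_8 = Round(s_7, k_7) = 0x711F

0x711F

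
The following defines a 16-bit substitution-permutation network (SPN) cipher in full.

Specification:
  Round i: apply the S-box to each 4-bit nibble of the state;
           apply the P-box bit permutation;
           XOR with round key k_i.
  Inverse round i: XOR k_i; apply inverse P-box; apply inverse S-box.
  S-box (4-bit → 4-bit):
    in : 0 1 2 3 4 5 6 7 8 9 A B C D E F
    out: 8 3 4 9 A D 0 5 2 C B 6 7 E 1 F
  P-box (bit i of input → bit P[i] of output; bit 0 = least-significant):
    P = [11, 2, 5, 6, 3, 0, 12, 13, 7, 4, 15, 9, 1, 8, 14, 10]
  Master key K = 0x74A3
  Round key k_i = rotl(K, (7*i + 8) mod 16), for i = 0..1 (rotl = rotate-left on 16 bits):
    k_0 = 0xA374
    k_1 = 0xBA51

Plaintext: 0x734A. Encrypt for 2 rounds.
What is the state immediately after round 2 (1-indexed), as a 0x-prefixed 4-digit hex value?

0x6112

s_0 = plaintext = 0x734A
s_1 = Round(s_0, k_0) = 0xC9B3
s_2 = Round(s_1, k_1) = 0x6112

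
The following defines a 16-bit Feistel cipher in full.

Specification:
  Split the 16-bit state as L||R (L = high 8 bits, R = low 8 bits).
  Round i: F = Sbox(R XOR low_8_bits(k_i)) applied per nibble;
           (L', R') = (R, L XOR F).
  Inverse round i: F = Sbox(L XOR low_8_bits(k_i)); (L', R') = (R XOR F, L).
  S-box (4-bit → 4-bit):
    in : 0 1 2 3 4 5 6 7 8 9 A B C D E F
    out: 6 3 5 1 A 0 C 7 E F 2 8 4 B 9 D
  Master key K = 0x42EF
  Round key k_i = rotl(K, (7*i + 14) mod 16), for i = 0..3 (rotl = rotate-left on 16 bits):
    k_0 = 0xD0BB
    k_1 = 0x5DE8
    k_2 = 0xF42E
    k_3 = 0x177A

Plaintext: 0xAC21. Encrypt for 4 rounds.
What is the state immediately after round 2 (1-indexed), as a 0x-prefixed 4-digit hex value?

s_0 = plaintext = 0xAC21
s_1 = Round(s_0, k_0) = 0x215E
s_2 = Round(s_1, k_1) = 0x5EAD
s_3 = Round(s_2, k_2) = 0xADBF
s_4 = Round(s_3, k_3) = 0xBFED

0x5EAD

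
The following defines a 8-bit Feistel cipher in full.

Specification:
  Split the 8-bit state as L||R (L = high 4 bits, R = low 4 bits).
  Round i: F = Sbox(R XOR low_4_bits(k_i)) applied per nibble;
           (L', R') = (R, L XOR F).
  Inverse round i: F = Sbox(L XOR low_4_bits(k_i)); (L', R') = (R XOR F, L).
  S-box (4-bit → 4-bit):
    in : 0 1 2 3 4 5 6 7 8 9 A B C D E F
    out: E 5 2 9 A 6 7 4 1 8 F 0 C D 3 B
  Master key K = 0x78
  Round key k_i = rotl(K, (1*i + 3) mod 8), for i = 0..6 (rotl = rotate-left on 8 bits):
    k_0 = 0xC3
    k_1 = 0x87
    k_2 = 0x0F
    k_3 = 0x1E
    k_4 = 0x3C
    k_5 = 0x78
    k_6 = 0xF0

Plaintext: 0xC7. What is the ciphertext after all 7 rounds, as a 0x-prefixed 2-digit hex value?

s_0 = plaintext = 0xC7
s_1 = Round(s_0, k_0) = 0x76
s_2 = Round(s_1, k_1) = 0x62
s_3 = Round(s_2, k_2) = 0x2B
s_4 = Round(s_3, k_3) = 0xB4
s_5 = Round(s_4, k_4) = 0x4A
s_6 = Round(s_5, k_5) = 0xA6
s_7 = Round(s_6, k_6) = 0x6D

0x6D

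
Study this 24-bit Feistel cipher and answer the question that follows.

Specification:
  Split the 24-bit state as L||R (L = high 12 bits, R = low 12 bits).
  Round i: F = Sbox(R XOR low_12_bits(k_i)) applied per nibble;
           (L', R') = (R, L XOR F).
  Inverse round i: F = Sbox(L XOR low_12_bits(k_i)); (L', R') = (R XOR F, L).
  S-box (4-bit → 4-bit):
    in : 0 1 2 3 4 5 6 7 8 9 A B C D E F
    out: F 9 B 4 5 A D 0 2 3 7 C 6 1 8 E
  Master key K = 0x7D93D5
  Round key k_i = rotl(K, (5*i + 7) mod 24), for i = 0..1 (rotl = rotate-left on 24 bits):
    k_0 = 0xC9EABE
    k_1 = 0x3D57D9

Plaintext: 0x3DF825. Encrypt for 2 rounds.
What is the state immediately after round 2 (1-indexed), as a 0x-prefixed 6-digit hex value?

0x8E3662

s_0 = plaintext = 0x3DF825
s_1 = Round(s_0, k_0) = 0x8258E3
s_2 = Round(s_1, k_1) = 0x8E3662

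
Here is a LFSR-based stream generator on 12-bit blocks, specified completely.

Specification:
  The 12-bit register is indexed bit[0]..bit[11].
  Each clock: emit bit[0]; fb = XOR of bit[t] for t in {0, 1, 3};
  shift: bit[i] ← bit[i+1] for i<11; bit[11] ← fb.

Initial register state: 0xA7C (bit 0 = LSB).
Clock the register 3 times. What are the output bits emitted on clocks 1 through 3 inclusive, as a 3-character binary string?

reg_0 = 0xA7C
clock 1: out=0, reg = 0xD3E
clock 2: out=0, reg = 0x69F
clock 3: out=1, reg = 0xB4F

001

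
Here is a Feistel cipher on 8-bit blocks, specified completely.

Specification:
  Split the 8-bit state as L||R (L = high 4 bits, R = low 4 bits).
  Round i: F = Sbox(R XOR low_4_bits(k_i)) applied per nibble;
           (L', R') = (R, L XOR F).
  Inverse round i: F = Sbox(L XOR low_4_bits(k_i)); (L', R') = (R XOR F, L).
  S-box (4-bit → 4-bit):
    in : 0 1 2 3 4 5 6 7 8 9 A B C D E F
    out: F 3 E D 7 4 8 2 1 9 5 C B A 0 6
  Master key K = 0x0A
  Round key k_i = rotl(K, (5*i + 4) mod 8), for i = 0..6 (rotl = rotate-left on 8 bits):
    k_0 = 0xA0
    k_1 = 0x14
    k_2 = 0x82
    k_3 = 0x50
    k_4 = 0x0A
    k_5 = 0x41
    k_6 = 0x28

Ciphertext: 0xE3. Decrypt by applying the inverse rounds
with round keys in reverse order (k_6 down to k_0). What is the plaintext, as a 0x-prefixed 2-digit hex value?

0x60

s_0 = ciphertext = 0xE3
s_1 = InvRound(s_0, k_6) = 0xBE
s_2 = InvRound(s_1, k_5) = 0xBB
s_3 = InvRound(s_2, k_4) = 0x8B
s_4 = InvRound(s_3, k_3) = 0xA8
s_5 = InvRound(s_4, k_2) = 0x9A
s_6 = InvRound(s_5, k_1) = 0x09
s_7 = InvRound(s_6, k_0) = 0x60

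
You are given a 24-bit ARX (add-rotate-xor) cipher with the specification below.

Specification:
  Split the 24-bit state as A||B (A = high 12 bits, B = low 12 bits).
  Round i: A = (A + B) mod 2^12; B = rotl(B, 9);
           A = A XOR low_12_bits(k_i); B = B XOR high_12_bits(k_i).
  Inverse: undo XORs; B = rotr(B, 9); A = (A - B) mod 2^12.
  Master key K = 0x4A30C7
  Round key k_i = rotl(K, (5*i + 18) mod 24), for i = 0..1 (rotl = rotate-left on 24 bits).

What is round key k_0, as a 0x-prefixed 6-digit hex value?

0x1D28C3

K = 0x4A30C7
k_0 = rotl(K, (5*0+18) mod 24) = rotl(K, 18) = 0x1D28C3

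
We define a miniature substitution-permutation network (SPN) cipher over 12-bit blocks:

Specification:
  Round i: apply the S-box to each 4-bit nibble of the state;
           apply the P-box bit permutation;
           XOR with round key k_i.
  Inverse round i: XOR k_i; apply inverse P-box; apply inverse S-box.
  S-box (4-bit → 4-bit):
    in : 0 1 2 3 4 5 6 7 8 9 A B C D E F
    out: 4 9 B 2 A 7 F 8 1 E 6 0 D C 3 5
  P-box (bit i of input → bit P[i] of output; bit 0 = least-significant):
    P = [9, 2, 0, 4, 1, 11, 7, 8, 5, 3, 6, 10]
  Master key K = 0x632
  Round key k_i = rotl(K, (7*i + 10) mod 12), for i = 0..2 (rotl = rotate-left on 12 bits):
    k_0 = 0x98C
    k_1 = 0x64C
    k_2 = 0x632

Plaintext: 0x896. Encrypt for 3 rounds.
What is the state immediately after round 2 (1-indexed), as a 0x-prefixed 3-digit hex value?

s_0 = plaintext = 0x896
s_1 = Round(s_0, k_0) = 0x239
s_2 = Round(s_1, k_1) = 0xA71
s_3 = Round(s_2, k_2) = 0x56A

0xA71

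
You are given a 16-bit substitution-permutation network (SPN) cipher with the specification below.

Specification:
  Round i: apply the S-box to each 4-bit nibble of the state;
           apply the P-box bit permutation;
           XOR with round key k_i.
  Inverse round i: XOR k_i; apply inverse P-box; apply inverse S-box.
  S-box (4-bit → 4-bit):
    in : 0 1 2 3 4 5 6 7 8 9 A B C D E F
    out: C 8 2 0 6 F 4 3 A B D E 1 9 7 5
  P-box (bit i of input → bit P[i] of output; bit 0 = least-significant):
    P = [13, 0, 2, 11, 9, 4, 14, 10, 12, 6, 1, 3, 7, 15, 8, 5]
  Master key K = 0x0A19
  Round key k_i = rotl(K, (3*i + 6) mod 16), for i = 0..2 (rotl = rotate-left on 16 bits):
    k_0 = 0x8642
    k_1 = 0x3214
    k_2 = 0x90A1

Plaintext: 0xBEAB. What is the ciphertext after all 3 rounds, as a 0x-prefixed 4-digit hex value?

s_0 = plaintext = 0xBEAB
s_1 = Round(s_0, k_0) = 0x5925
s_2 = Round(s_1, k_1) = 0x8BE9
s_3 = Round(s_2, k_2) = 0x7ADA

0x7ADA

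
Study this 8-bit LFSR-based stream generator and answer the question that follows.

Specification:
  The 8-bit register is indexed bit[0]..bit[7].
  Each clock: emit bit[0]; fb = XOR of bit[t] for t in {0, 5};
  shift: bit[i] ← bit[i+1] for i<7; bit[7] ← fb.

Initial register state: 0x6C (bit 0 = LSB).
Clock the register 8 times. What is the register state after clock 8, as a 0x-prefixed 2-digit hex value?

0xD7

reg_0 = 0x6C
clock 1: out=0, reg = 0xB6
clock 2: out=0, reg = 0xDB
clock 3: out=1, reg = 0xED
clock 4: out=1, reg = 0x76
clock 5: out=0, reg = 0xBB
clock 6: out=1, reg = 0x5D
clock 7: out=1, reg = 0xAE
clock 8: out=0, reg = 0xD7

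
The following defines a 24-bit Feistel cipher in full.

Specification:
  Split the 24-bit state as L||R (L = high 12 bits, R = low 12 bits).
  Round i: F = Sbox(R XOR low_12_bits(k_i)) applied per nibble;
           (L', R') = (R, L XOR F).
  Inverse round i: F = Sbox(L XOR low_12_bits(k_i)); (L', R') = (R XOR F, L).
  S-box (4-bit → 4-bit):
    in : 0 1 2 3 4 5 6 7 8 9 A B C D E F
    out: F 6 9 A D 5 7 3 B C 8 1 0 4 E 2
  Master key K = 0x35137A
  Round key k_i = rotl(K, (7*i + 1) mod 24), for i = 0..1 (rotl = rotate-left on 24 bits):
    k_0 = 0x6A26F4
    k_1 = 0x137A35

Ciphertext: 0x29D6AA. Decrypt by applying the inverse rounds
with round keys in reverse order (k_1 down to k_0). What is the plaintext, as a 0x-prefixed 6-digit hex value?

0x3D8D21

s_0 = ciphertext = 0x29D6AA
s_1 = InvRound(s_0, k_1) = 0xD2129D
s_2 = InvRound(s_1, k_0) = 0x3D8D21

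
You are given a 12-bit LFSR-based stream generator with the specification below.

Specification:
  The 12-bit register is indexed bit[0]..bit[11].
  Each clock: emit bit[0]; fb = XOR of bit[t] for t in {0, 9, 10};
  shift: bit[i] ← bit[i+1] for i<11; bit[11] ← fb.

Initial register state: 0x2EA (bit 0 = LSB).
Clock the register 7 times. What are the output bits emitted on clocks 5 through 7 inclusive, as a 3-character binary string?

reg_0 = 0x2EA
clock 1: out=0, reg = 0x975
clock 2: out=1, reg = 0xCBA
clock 3: out=0, reg = 0xE5D
clock 4: out=1, reg = 0xF2E
clock 5: out=0, reg = 0x797
clock 6: out=1, reg = 0xBCB
clock 7: out=1, reg = 0x5E5

011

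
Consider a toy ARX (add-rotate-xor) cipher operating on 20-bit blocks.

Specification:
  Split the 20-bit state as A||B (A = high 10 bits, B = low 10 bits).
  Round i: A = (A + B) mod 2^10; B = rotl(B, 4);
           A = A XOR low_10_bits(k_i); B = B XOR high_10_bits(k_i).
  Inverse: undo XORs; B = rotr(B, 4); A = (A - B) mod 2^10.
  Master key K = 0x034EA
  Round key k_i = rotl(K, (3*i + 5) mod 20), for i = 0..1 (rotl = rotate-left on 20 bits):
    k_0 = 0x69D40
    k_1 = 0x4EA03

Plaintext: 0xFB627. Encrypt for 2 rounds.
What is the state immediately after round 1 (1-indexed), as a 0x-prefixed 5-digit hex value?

s_0 = plaintext = 0xFB627
s_1 = Round(s_0, k_0) = 0xD53DF
s_2 = Round(s_1, k_1) = 0x4C0C5

0xD53DF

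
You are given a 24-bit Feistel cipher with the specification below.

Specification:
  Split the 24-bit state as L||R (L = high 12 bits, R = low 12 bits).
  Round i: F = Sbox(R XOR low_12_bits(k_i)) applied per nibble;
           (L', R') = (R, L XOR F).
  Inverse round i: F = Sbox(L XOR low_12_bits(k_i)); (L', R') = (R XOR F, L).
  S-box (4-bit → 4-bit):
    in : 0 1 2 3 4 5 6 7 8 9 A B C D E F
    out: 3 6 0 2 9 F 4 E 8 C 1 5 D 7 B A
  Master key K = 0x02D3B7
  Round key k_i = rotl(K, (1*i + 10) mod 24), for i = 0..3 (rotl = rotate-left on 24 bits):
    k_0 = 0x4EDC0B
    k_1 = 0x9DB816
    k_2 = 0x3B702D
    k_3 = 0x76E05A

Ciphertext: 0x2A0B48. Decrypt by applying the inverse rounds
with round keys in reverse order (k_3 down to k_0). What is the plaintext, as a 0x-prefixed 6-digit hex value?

0x0611A3

s_0 = ciphertext = 0x2A0B48
s_1 = InvRound(s_0, k_3) = 0xBE92A0
s_2 = InvRound(s_1, k_2) = 0x779BE9
s_3 = InvRound(s_2, k_1) = 0x1A3779
s_4 = InvRound(s_3, k_0) = 0x0611A3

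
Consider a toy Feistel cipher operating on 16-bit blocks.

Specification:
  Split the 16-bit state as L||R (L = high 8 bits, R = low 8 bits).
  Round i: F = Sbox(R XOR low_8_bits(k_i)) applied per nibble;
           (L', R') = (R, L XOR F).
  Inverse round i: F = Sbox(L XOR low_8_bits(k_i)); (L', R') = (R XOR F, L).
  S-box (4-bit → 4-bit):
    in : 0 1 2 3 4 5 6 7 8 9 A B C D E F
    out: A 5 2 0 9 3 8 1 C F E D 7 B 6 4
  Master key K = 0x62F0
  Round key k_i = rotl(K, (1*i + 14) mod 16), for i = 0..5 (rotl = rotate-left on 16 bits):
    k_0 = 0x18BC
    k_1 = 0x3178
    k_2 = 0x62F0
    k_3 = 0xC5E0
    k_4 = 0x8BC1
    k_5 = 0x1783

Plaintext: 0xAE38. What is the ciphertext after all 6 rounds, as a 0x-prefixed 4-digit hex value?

0x4104

s_0 = plaintext = 0xAE38
s_1 = Round(s_0, k_0) = 0x3867
s_2 = Round(s_1, k_1) = 0x676C
s_3 = Round(s_2, k_2) = 0x6C90
s_4 = Round(s_3, k_3) = 0x9076
s_5 = Round(s_4, k_4) = 0x7641
s_6 = Round(s_5, k_5) = 0x4104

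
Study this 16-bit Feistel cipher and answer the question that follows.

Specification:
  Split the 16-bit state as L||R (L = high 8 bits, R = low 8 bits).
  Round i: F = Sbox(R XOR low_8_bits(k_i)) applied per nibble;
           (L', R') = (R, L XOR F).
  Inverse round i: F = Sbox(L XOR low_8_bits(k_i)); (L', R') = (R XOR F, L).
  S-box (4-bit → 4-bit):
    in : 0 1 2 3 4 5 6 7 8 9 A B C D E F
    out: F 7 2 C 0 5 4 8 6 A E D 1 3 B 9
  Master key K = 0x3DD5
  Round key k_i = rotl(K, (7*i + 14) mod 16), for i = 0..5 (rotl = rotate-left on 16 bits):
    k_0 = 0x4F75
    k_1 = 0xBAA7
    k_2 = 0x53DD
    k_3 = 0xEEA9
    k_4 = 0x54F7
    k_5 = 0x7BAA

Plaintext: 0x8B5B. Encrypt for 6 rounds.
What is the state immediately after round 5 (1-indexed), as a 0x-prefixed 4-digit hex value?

s_0 = plaintext = 0x8B5B
s_1 = Round(s_0, k_0) = 0x5BA0
s_2 = Round(s_1, k_1) = 0xA0A3
s_3 = Round(s_2, k_2) = 0xA32B
s_4 = Round(s_3, k_3) = 0x2BC1
s_5 = Round(s_4, k_4) = 0xC1EF
s_6 = Round(s_5, k_5) = 0xEFC4

0xC1EF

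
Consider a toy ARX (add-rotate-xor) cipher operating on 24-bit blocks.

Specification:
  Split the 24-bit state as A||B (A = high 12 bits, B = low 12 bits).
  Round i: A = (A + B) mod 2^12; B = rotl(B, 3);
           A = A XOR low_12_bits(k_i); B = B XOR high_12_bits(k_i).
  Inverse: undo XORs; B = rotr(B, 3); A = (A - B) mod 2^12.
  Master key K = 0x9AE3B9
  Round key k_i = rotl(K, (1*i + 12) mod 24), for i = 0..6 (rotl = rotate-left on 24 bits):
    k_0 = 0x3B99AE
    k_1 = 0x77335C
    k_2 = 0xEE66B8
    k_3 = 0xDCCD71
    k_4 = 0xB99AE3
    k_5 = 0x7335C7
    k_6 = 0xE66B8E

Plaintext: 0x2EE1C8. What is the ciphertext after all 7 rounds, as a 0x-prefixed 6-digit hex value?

s_0 = plaintext = 0x2EE1C8
s_1 = Round(s_0, k_0) = 0xD18DF9
s_2 = Round(s_1, k_1) = 0x84D8BD
s_3 = Round(s_2, k_2) = 0x7B2B0A
s_4 = Round(s_3, k_3) = 0xFCD599
s_5 = Round(s_4, k_4) = 0xF85753
s_6 = Round(s_5, k_5) = 0x31FDA8
s_7 = Round(s_6, k_6) = 0xB49320

0xB49320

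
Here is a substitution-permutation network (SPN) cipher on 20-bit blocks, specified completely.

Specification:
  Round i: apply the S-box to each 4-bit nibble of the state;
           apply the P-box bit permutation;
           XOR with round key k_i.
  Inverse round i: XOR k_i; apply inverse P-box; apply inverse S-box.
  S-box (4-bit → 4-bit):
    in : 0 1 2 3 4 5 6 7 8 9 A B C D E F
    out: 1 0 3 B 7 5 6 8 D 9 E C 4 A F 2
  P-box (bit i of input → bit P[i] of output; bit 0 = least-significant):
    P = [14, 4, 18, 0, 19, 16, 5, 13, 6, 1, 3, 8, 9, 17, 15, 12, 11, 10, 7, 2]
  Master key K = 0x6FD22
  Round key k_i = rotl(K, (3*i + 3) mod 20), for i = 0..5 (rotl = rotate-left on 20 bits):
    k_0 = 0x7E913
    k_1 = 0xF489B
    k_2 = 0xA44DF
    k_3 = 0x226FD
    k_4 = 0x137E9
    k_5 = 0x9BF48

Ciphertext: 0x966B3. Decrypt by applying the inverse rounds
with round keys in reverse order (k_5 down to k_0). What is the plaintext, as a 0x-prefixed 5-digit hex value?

s_0 = ciphertext = 0x966B3
s_1 = InvRound(s_0, k_5) = 0x5BEC3
s_2 = InvRound(s_1, k_4) = 0x0CACC
s_3 = InvRound(s_2, k_3) = 0x261B3
s_4 = InvRound(s_3, k_2) = 0xD1881
s_5 = InvRound(s_4, k_1) = 0x1D612
s_6 = InvRound(s_5, k_0) = 0x2377B

0x2377B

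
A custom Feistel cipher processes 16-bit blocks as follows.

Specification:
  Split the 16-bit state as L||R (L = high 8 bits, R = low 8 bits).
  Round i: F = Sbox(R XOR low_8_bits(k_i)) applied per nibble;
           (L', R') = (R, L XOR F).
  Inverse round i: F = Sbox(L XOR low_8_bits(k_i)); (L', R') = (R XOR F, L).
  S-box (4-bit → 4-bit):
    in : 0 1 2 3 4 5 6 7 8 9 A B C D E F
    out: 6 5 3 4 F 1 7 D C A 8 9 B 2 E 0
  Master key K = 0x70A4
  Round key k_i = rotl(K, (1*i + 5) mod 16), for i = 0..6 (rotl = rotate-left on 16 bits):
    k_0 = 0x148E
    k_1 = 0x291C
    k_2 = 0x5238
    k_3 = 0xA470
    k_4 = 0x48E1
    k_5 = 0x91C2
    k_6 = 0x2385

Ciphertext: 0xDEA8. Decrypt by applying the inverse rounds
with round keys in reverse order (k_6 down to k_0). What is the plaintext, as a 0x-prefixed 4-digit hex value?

0xF00E

s_0 = ciphertext = 0xDEA8
s_1 = InvRound(s_0, k_6) = 0xB1DE
s_2 = InvRound(s_1, k_5) = 0x0AB1
s_3 = InvRound(s_2, k_4) = 0x580A
s_4 = InvRound(s_3, k_3) = 0x3658
s_5 = InvRound(s_4, k_2) = 0x3636
s_6 = InvRound(s_5, k_1) = 0x0E36
s_7 = InvRound(s_6, k_0) = 0xF00E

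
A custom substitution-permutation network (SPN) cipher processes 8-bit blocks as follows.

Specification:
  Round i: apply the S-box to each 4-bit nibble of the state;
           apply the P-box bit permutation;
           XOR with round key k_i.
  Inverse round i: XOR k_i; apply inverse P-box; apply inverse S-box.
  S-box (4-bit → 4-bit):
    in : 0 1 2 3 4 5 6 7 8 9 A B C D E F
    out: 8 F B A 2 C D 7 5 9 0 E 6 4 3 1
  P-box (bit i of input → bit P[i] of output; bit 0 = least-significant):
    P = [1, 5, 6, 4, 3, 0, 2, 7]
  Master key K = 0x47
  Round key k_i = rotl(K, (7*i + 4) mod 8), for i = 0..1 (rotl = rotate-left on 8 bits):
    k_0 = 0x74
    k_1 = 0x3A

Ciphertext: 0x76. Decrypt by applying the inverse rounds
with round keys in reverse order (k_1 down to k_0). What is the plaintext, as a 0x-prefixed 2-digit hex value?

s_0 = ciphertext = 0x76
s_1 = InvRound(s_0, k_1) = 0x8D
s_2 = InvRound(s_1, k_0) = 0x2B

0x2B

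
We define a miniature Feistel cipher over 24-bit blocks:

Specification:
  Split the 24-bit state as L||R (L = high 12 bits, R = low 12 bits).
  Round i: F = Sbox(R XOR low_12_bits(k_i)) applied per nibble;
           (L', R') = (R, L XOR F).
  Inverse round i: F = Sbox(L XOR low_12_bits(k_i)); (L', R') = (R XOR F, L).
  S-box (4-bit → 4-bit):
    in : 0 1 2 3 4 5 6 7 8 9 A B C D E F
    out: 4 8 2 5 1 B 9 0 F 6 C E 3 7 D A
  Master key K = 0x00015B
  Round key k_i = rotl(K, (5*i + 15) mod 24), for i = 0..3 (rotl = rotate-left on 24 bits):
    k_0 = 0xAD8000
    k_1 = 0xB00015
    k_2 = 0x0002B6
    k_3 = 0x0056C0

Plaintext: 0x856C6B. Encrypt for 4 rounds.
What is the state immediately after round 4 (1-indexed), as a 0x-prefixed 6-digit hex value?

0xF0442D

s_0 = plaintext = 0x856C6B
s_1 = Round(s_0, k_0) = 0xC6BBC8
s_2 = Round(s_1, k_1) = 0xBC821C
s_3 = Round(s_2, k_2) = 0x21CF04
s_4 = Round(s_3, k_3) = 0xF0442D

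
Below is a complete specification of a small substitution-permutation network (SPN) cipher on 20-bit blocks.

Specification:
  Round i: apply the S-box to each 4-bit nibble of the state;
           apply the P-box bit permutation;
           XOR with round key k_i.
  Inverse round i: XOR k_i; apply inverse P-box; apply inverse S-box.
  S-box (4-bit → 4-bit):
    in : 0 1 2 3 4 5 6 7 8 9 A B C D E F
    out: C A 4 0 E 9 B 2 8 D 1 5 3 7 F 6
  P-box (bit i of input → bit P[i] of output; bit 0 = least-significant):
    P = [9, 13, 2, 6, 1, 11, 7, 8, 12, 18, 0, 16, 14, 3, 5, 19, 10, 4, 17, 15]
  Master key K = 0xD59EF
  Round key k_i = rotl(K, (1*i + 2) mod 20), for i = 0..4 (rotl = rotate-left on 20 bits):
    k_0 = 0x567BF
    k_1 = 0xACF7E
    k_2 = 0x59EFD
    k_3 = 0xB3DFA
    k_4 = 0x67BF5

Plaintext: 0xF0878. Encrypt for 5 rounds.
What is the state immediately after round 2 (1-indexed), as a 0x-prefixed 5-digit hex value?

s_0 = plaintext = 0xF0878
s_1 = Round(s_0, k_0) = 0xE6FCF
s_2 = Round(s_1, k_1) = 0x42361
s_3 = Round(s_2, k_2) = 0x7378F
s_4 = Round(s_3, k_3) = 0xF1CEE
s_5 = Round(s_4, k_4) = 0x8402B

0x42361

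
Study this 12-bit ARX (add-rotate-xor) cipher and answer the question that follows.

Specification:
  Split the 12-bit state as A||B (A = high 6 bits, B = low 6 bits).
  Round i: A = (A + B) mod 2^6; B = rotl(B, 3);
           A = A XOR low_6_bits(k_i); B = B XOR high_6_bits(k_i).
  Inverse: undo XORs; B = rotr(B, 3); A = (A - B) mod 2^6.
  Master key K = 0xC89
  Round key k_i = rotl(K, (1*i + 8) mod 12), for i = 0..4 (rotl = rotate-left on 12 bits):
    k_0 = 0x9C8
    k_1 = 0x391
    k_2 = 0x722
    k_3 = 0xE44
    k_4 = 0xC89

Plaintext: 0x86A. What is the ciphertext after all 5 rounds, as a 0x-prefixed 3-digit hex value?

s_0 = plaintext = 0x86A
s_1 = Round(s_0, k_0) = 0x0F2
s_2 = Round(s_1, k_1) = 0x918
s_3 = Round(s_2, k_2) = 0x79F
s_4 = Round(s_3, k_3) = 0xE42
s_5 = Round(s_4, k_4) = 0xCA2

0xCA2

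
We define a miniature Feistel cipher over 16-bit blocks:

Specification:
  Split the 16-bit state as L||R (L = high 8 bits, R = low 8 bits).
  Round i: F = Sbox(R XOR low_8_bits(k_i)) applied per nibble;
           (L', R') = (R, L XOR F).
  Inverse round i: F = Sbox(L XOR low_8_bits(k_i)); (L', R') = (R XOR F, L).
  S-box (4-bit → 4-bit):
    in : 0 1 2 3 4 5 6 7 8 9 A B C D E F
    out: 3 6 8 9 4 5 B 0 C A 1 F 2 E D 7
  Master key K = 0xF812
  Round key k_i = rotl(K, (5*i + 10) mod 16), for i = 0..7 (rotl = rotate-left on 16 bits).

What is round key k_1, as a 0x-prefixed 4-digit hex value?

K = 0xF812
k_0 = rotl(K, (5*0+10) mod 16) = rotl(K, 10) = 0x4BE0
k_1 = rotl(K, (5*1+10) mod 16) = rotl(K, 15) = 0x7C09

0x7C09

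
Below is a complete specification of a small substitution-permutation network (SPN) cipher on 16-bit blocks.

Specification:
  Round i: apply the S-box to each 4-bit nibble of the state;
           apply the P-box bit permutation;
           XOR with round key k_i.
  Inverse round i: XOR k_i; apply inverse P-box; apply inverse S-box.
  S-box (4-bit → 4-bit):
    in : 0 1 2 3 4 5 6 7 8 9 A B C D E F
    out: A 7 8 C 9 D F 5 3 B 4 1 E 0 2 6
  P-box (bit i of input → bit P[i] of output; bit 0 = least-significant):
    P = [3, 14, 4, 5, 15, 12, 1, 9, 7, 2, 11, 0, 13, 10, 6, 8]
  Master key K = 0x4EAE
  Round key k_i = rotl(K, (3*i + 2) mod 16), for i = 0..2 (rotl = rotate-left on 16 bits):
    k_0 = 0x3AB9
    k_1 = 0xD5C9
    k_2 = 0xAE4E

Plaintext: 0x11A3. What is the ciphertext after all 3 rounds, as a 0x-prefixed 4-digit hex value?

0x7FBC

s_0 = plaintext = 0x11A3
s_1 = Round(s_0, k_0) = 0x164F
s_2 = Round(s_1, k_1) = 0x3B1C
s_3 = Round(s_2, k_2) = 0x7FBC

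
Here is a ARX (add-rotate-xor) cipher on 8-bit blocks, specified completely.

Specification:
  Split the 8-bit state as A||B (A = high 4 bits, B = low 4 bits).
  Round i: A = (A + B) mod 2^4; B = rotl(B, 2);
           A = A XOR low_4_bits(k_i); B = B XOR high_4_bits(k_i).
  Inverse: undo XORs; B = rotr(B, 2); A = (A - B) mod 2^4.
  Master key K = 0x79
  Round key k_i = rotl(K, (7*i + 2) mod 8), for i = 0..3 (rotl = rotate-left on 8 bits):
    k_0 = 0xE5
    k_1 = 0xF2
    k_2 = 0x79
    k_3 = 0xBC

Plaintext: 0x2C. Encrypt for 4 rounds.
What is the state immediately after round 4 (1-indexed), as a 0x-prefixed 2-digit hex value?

s_0 = plaintext = 0x2C
s_1 = Round(s_0, k_0) = 0xBD
s_2 = Round(s_1, k_1) = 0xA8
s_3 = Round(s_2, k_2) = 0xB5
s_4 = Round(s_3, k_3) = 0xCE

0xCE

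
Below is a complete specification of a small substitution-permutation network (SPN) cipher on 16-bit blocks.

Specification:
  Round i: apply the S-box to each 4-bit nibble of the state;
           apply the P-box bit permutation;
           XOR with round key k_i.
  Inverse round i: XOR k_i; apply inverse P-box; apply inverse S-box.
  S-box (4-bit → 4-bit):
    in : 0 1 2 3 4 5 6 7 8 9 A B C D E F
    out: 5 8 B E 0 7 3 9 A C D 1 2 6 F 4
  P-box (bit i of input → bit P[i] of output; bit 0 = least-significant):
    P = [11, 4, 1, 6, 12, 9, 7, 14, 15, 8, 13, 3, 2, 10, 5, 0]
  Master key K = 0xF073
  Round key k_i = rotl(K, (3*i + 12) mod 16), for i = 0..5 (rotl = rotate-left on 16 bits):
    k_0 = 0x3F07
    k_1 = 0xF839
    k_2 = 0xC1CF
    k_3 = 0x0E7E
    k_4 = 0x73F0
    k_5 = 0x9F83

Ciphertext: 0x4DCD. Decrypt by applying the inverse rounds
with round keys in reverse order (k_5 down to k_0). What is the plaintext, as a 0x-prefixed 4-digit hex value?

0x1622

s_0 = ciphertext = 0x4DCD
s_1 = InvRound(s_0, k_5) = 0xB729
s_2 = InvRound(s_1, k_4) = 0x8798
s_3 = InvRound(s_2, k_3) = 0x06FA
s_4 = InvRound(s_3, k_2) = 0xE68C
s_5 = InvRound(s_4, k_1) = 0xE456
s_6 = InvRound(s_5, k_0) = 0x1622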